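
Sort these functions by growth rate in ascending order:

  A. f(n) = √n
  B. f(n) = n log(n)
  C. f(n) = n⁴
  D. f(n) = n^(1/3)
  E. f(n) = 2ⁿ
D < A < B < C < E

Comparing growth rates:
D = n^(1/3) is O(n^(1/3))
A = √n is O(√n)
B = n log(n) is O(n log n)
C = n⁴ is O(n⁴)
E = 2ⁿ is O(2ⁿ)

Therefore, the order from slowest to fastest is: D < A < B < C < E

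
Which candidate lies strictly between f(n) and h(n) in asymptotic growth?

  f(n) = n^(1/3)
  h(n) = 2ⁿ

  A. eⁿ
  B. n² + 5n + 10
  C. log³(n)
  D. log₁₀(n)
B

We need g(n) with n^(1/3) = o(g(n)) and g(n) = o(2ⁿ), i.e. O(n^(1/3)) ≺ g ≺ O(2ⁿ).
Check each option:
  A. eⁿ — O(eⁿ) does not grow strictly slower than h(n)
  B. n² + 5n + 10 — O(n²) is strictly between O(n^(1/3)) and O(2ⁿ) ✓
  C. log³(n) — O(log³ n) does not grow strictly faster than f(n)
  D. log₁₀(n) — O(log n) does not grow strictly faster than f(n)

Only option B (n² + 5n + 10) lies strictly between.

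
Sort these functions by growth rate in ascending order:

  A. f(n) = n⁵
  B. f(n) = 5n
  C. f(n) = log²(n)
C < B < A

Comparing growth rates:
C = log²(n) is O(log² n)
B = 5n is O(n)
A = n⁵ is O(n⁵)

Therefore, the order from slowest to fastest is: C < B < A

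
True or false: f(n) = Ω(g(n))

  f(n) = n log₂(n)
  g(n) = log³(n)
True

f(n) = n log₂(n) is O(n log n), and g(n) = log³(n) is O(log³ n).
Since O(n log n) grows at least as fast as O(log³ n), f(n) = Ω(g(n)) is true.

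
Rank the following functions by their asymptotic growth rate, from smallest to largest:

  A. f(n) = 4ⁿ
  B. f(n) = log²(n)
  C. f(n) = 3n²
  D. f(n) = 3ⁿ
B < C < D < A

Comparing growth rates:
B = log²(n) is O(log² n)
C = 3n² is O(n²)
D = 3ⁿ is O(3ⁿ)
A = 4ⁿ is O(4ⁿ)

Therefore, the order from slowest to fastest is: B < C < D < A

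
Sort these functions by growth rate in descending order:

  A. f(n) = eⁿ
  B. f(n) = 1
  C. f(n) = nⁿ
C > A > B

Comparing growth rates:
C = nⁿ is O(nⁿ)
A = eⁿ is O(eⁿ)
B = 1 is O(1)

Therefore, the order from fastest to slowest is: C > A > B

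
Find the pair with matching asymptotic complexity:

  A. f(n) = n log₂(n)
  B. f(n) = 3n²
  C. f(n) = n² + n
B and C

Examining each function:
  A. n log₂(n) is O(n log n)
  B. 3n² is O(n²)
  C. n² + n is O(n²)

Functions B and C both have the same complexity class.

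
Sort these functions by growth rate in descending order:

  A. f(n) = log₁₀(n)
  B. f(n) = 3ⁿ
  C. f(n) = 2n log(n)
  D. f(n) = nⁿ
D > B > C > A

Comparing growth rates:
D = nⁿ is O(nⁿ)
B = 3ⁿ is O(3ⁿ)
C = 2n log(n) is O(n log n)
A = log₁₀(n) is O(log n)

Therefore, the order from fastest to slowest is: D > B > C > A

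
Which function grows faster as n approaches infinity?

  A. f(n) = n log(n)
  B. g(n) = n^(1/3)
A

f(n) = n log(n) is O(n log n), while g(n) = n^(1/3) is O(n^(1/3)).
Since O(n log n) grows faster than O(n^(1/3)), f(n) dominates.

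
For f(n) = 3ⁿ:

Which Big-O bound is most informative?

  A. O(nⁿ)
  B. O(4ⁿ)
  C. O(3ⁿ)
C

f(n) = 3ⁿ is O(3ⁿ).
All listed options are valid Big-O bounds (upper bounds),
but O(3ⁿ) is the tightest (smallest valid bound).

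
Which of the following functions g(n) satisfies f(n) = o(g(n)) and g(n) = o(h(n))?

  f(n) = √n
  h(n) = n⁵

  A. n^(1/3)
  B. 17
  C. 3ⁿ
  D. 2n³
D

We need g(n) with √n = o(g(n)) and g(n) = o(n⁵), i.e. O(√n) ≺ g ≺ O(n⁵).
Check each option:
  A. n^(1/3) — O(n^(1/3)) does not grow strictly faster than f(n)
  B. 17 — O(1) does not grow strictly faster than f(n)
  C. 3ⁿ — O(3ⁿ) does not grow strictly slower than h(n)
  D. 2n³ — O(n³) is strictly between O(√n) and O(n⁵) ✓

Only option D (2n³) lies strictly between.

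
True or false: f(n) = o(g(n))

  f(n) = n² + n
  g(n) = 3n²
False

f(n) = n² + n is O(n²), and g(n) = 3n² is O(n²).
Since they have the same growth rate, f(n) = o(g(n)) is false.
(f = o(g) requires f to grow strictly slower, not equal.)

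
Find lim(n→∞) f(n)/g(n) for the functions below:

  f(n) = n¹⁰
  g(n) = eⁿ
0

Since n¹⁰ (O(n¹⁰)) grows slower than eⁿ (O(eⁿ)),
the ratio f(n)/g(n) → 0 as n → ∞.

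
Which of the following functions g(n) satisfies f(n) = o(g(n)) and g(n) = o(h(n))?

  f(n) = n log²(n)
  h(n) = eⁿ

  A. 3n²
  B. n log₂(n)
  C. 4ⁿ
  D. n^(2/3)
A

We need g(n) with n log²(n) = o(g(n)) and g(n) = o(eⁿ), i.e. O(n log² n) ≺ g ≺ O(eⁿ).
Check each option:
  A. 3n² — O(n²) is strictly between O(n log² n) and O(eⁿ) ✓
  B. n log₂(n) — O(n log n) does not grow strictly faster than f(n)
  C. 4ⁿ — O(4ⁿ) does not grow strictly slower than h(n)
  D. n^(2/3) — O(n^(2/3)) does not grow strictly faster than f(n)

Only option A (3n²) lies strictly between.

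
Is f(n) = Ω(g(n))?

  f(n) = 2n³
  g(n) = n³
True

f(n) = 2n³ and g(n) = n³ are both O(n³).
Big-Ω permits equal growth rates (f ≥ c·g for some c > 0), so f(n) = Ω(g(n)) is true.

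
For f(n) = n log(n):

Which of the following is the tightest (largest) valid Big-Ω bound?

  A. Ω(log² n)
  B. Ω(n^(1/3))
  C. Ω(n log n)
C

f(n) = n log(n) is Ω(n log n).
All listed options are valid Big-Ω bounds (lower bounds),
but Ω(n log n) is the tightest (largest valid bound).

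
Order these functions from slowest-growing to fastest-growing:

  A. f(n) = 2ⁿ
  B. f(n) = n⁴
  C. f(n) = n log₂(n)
C < B < A

Comparing growth rates:
C = n log₂(n) is O(n log n)
B = n⁴ is O(n⁴)
A = 2ⁿ is O(2ⁿ)

Therefore, the order from slowest to fastest is: C < B < A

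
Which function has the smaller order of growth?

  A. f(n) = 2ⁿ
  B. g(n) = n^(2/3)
B

f(n) = 2ⁿ is O(2ⁿ), while g(n) = n^(2/3) is O(n^(2/3)).
Since O(n^(2/3)) grows slower than O(2ⁿ), g(n) is dominated.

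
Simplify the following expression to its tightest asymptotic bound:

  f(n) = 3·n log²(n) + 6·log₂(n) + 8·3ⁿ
Θ(3ⁿ)

Order the terms by growth rate: 6·log₂(n) ≺ 3·n log²(n) ≺ 8·3ⁿ.
The fastest-growing term 8·3ⁿ dominates as n → ∞; dropping its constant factor gives Θ(3ⁿ).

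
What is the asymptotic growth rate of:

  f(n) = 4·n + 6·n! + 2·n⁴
Θ(n!)

Order the terms by growth rate: 4·n ≺ 2·n⁴ ≺ 6·n!.
The fastest-growing term 6·n! dominates as n → ∞; dropping its constant factor gives Θ(n!).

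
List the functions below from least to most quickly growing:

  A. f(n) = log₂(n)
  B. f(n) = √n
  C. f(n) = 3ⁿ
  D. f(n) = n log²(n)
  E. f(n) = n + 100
A < B < E < D < C

Comparing growth rates:
A = log₂(n) is O(log n)
B = √n is O(√n)
E = n + 100 is O(n)
D = n log²(n) is O(n log² n)
C = 3ⁿ is O(3ⁿ)

Therefore, the order from slowest to fastest is: A < B < E < D < C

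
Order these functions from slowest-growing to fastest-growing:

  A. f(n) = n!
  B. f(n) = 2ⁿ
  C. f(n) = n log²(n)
C < B < A

Comparing growth rates:
C = n log²(n) is O(n log² n)
B = 2ⁿ is O(2ⁿ)
A = n! is O(n!)

Therefore, the order from slowest to fastest is: C < B < A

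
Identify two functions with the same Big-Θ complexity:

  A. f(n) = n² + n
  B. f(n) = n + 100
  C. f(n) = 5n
B and C

Examining each function:
  A. n² + n is O(n²)
  B. n + 100 is O(n)
  C. 5n is O(n)

Functions B and C both have the same complexity class.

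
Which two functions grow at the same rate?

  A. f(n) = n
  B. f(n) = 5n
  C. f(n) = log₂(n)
A and B

Examining each function:
  A. n is O(n)
  B. 5n is O(n)
  C. log₂(n) is O(log n)

Functions A and B both have the same complexity class.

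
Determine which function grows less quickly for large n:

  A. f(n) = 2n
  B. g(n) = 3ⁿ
A

f(n) = 2n is O(n), while g(n) = 3ⁿ is O(3ⁿ).
Since O(n) grows slower than O(3ⁿ), f(n) is dominated.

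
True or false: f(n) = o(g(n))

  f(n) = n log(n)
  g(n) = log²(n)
False

f(n) = n log(n) is O(n log n), and g(n) = log²(n) is O(log² n).
Since O(n log n) grows faster than or equal to O(log² n), f(n) = o(g(n)) is false.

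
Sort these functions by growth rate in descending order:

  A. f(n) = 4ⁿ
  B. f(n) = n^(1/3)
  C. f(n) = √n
A > C > B

Comparing growth rates:
A = 4ⁿ is O(4ⁿ)
C = √n is O(√n)
B = n^(1/3) is O(n^(1/3))

Therefore, the order from fastest to slowest is: A > C > B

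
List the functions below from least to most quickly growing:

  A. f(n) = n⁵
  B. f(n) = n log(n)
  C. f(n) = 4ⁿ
B < A < C

Comparing growth rates:
B = n log(n) is O(n log n)
A = n⁵ is O(n⁵)
C = 4ⁿ is O(4ⁿ)

Therefore, the order from slowest to fastest is: B < A < C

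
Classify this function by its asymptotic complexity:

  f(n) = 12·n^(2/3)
O(n^(2/3))

The dominant term in 12·n^(2/3) is 12·n^(2/3), which is Θ(n^(2/3)).
Constants are absorbed, so the tightest bound is O(n^(2/3)).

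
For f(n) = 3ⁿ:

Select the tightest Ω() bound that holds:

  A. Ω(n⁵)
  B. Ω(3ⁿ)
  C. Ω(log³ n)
B

f(n) = 3ⁿ is Ω(3ⁿ).
All listed options are valid Big-Ω bounds (lower bounds),
but Ω(3ⁿ) is the tightest (largest valid bound).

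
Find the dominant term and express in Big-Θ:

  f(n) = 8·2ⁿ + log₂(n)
Θ(2ⁿ)

Order the terms by growth rate: log₂(n) ≺ 8·2ⁿ.
The fastest-growing term 8·2ⁿ dominates as n → ∞; dropping its constant factor gives Θ(2ⁿ).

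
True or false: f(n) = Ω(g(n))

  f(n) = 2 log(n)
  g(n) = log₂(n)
True

f(n) = 2 log(n) and g(n) = log₂(n) are both O(log n).
Big-Ω permits equal growth rates (f ≥ c·g for some c > 0), so f(n) = Ω(g(n)) is true.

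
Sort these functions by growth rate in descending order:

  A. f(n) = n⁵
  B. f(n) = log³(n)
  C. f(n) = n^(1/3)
A > C > B

Comparing growth rates:
A = n⁵ is O(n⁵)
C = n^(1/3) is O(n^(1/3))
B = log³(n) is O(log³ n)

Therefore, the order from fastest to slowest is: A > C > B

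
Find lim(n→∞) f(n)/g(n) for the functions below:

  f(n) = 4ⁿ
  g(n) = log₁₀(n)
∞

Since 4ⁿ (O(4ⁿ)) grows faster than log₁₀(n) (O(log n)),
the ratio f(n)/g(n) → ∞ as n → ∞.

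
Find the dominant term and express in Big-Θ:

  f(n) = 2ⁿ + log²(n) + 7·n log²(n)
Θ(2ⁿ)

Order the terms by growth rate: log²(n) ≺ 7·n log²(n) ≺ 2ⁿ.
The fastest-growing term 2ⁿ dominates as n → ∞; dropping its constant factor gives Θ(2ⁿ).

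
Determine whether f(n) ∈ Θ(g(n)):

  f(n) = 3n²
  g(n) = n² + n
True

f(n) = 3n² and g(n) = n² + n are both O(n²).
Since they have the same asymptotic growth rate, f(n) = Θ(g(n)) is true.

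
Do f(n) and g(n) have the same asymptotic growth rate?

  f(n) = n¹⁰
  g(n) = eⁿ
False

f(n) = n¹⁰ is O(n¹⁰), and g(n) = eⁿ is O(eⁿ).
Since they have different growth rates, f(n) = Θ(g(n)) is false.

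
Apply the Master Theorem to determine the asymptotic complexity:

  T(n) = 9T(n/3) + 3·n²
Θ(n² log n)

Master Theorem: a = 9, b = 3, f(n) = 3·n².
Compute the critical exponent d = log₃(9) = 2.
Compare f(n) = Θ(n²) against n^d:
  k = 2 = d, so f(n) = Θ(n^d) — Case 2.
  Work is balanced across levels: T(n) = Θ(n^d log n) = Θ(n² log n).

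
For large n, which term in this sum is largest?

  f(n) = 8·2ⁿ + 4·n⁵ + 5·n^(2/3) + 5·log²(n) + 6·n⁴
8·2ⁿ

Looking at each term:
  - 8·2ⁿ is O(2ⁿ)
  - 4·n⁵ is O(n⁵)
  - 5·n^(2/3) is O(n^(2/3))
  - 5·log²(n) is O(log² n)
  - 6·n⁴ is O(n⁴)

The term 8·2ⁿ (O(2ⁿ)) grows fastest and dominates all others.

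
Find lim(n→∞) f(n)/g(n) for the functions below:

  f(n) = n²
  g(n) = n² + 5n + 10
1

Since n² and n² + 5n + 10 have the same growth rate (O(n²)),
the ratio converges to a constant: 1.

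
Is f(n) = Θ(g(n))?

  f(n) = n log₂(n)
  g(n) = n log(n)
True

f(n) = n log₂(n) and g(n) = n log(n) are both O(n log n).
Since they have the same asymptotic growth rate, f(n) = Θ(g(n)) is true.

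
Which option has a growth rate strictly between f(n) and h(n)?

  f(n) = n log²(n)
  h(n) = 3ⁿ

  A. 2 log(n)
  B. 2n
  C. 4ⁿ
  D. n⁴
D

We need g(n) with n log²(n) = o(g(n)) and g(n) = o(3ⁿ), i.e. O(n log² n) ≺ g ≺ O(3ⁿ).
Check each option:
  A. 2 log(n) — O(log n) does not grow strictly faster than f(n)
  B. 2n — O(n) does not grow strictly faster than f(n)
  C. 4ⁿ — O(4ⁿ) does not grow strictly slower than h(n)
  D. n⁴ — O(n⁴) is strictly between O(n log² n) and O(3ⁿ) ✓

Only option D (n⁴) lies strictly between.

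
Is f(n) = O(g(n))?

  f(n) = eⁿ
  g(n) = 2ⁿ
False

f(n) = eⁿ is O(eⁿ), and g(n) = 2ⁿ is O(2ⁿ).
Since O(eⁿ) grows faster than O(2ⁿ), f(n) = O(g(n)) is false.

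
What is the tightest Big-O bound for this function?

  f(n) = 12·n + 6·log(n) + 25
O(n)

The dominant term in 12·n + 6·log(n) + 25 is 12·n, which is Θ(n).
Lower-order terms (6·log(n), 25) are asymptotically negligible.
Constants are absorbed, so the tightest bound is O(n).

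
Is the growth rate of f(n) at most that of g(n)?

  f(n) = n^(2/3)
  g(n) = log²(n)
False

f(n) = n^(2/3) is O(n^(2/3)), and g(n) = log²(n) is O(log² n).
Since O(n^(2/3)) grows faster than O(log² n), f(n) = O(g(n)) is false.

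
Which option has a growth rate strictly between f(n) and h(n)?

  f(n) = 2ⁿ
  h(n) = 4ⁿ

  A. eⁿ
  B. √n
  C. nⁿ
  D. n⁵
A

We need g(n) with 2ⁿ = o(g(n)) and g(n) = o(4ⁿ), i.e. O(2ⁿ) ≺ g ≺ O(4ⁿ).
Check each option:
  A. eⁿ — O(eⁿ) is strictly between O(2ⁿ) and O(4ⁿ) ✓
  B. √n — O(√n) does not grow strictly faster than f(n)
  C. nⁿ — O(nⁿ) does not grow strictly slower than h(n)
  D. n⁵ — O(n⁵) does not grow strictly faster than f(n)

Only option A (eⁿ) lies strictly between.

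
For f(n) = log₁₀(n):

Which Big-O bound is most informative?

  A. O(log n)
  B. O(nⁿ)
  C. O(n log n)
A

f(n) = log₁₀(n) is O(log n).
All listed options are valid Big-O bounds (upper bounds),
but O(log n) is the tightest (smallest valid bound).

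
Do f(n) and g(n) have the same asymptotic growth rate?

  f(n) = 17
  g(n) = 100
True

f(n) = 17 and g(n) = 100 are both O(1).
Since they have the same asymptotic growth rate, f(n) = Θ(g(n)) is true.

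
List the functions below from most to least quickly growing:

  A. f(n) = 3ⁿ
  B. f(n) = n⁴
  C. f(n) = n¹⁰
A > C > B

Comparing growth rates:
A = 3ⁿ is O(3ⁿ)
C = n¹⁰ is O(n¹⁰)
B = n⁴ is O(n⁴)

Therefore, the order from fastest to slowest is: A > C > B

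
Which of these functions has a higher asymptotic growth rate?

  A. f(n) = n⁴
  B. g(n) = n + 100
A

f(n) = n⁴ is O(n⁴), while g(n) = n + 100 is O(n).
Since O(n⁴) grows faster than O(n), f(n) dominates.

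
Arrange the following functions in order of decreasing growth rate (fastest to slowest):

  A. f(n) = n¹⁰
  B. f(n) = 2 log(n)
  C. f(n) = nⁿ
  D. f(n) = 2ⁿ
C > D > A > B

Comparing growth rates:
C = nⁿ is O(nⁿ)
D = 2ⁿ is O(2ⁿ)
A = n¹⁰ is O(n¹⁰)
B = 2 log(n) is O(log n)

Therefore, the order from fastest to slowest is: C > D > A > B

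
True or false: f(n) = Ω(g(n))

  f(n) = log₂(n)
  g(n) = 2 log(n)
True

f(n) = log₂(n) and g(n) = 2 log(n) are both O(log n).
Big-Ω permits equal growth rates (f ≥ c·g for some c > 0), so f(n) = Ω(g(n)) is true.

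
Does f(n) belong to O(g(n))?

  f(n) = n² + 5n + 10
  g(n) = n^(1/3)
False

f(n) = n² + 5n + 10 is O(n²), and g(n) = n^(1/3) is O(n^(1/3)).
Since O(n²) grows faster than O(n^(1/3)), f(n) = O(g(n)) is false.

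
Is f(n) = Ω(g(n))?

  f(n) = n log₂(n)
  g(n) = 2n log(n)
True

f(n) = n log₂(n) and g(n) = 2n log(n) are both O(n log n).
Big-Ω permits equal growth rates (f ≥ c·g for some c > 0), so f(n) = Ω(g(n)) is true.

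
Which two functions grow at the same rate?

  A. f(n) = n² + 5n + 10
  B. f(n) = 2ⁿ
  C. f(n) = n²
A and C

Examining each function:
  A. n² + 5n + 10 is O(n²)
  B. 2ⁿ is O(2ⁿ)
  C. n² is O(n²)

Functions A and C both have the same complexity class.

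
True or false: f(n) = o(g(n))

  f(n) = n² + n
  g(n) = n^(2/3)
False

f(n) = n² + n is O(n²), and g(n) = n^(2/3) is O(n^(2/3)).
Since O(n²) grows faster than or equal to O(n^(2/3)), f(n) = o(g(n)) is false.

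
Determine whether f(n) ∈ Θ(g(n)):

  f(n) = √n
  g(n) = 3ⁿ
False

f(n) = √n is O(√n), and g(n) = 3ⁿ is O(3ⁿ).
Since they have different growth rates, f(n) = Θ(g(n)) is false.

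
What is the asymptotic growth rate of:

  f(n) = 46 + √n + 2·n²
Θ(n²)

Order the terms by growth rate: 46 ≺ √n ≺ 2·n².
The fastest-growing term 2·n² dominates as n → ∞; dropping its constant factor gives Θ(n²).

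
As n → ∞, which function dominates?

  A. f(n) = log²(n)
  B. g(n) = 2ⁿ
B

f(n) = log²(n) is O(log² n), while g(n) = 2ⁿ is O(2ⁿ).
Since O(2ⁿ) grows faster than O(log² n), g(n) dominates.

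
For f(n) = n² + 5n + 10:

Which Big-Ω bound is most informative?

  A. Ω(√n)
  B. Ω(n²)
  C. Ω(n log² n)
B

f(n) = n² + 5n + 10 is Ω(n²).
All listed options are valid Big-Ω bounds (lower bounds),
but Ω(n²) is the tightest (largest valid bound).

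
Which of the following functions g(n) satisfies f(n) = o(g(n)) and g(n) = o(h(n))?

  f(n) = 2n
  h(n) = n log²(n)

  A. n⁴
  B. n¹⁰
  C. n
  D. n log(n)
D

We need g(n) with 2n = o(g(n)) and g(n) = o(n log²(n)), i.e. O(n) ≺ g ≺ O(n log² n).
Check each option:
  A. n⁴ — O(n⁴) does not grow strictly slower than h(n)
  B. n¹⁰ — O(n¹⁰) does not grow strictly slower than h(n)
  C. n — O(n) does not grow strictly faster than f(n)
  D. n log(n) — O(n log n) is strictly between O(n) and O(n log² n) ✓

Only option D (n log(n)) lies strictly between.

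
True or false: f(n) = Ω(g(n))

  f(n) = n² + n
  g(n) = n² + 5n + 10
True

f(n) = n² + n and g(n) = n² + 5n + 10 are both O(n²).
Big-Ω permits equal growth rates (f ≥ c·g for some c > 0), so f(n) = Ω(g(n)) is true.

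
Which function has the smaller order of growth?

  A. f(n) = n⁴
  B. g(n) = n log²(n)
B

f(n) = n⁴ is O(n⁴), while g(n) = n log²(n) is O(n log² n).
Since O(n log² n) grows slower than O(n⁴), g(n) is dominated.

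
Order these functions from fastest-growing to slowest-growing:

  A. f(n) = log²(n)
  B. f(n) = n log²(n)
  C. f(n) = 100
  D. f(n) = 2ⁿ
D > B > A > C

Comparing growth rates:
D = 2ⁿ is O(2ⁿ)
B = n log²(n) is O(n log² n)
A = log²(n) is O(log² n)
C = 100 is O(1)

Therefore, the order from fastest to slowest is: D > B > A > C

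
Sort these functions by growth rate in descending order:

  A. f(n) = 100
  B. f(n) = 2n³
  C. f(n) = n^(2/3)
B > C > A

Comparing growth rates:
B = 2n³ is O(n³)
C = n^(2/3) is O(n^(2/3))
A = 100 is O(1)

Therefore, the order from fastest to slowest is: B > C > A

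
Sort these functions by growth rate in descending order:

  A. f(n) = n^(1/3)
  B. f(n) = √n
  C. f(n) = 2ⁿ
C > B > A

Comparing growth rates:
C = 2ⁿ is O(2ⁿ)
B = √n is O(√n)
A = n^(1/3) is O(n^(1/3))

Therefore, the order from fastest to slowest is: C > B > A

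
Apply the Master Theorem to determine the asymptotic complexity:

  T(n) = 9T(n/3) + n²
Θ(n² log n)

Master Theorem: a = 9, b = 3, f(n) = n².
Compute the critical exponent d = log₃(9) = 2.
Compare f(n) = Θ(n²) against n^d:
  k = 2 = d, so f(n) = Θ(n^d) — Case 2.
  Work is balanced across levels: T(n) = Θ(n^d log n) = Θ(n² log n).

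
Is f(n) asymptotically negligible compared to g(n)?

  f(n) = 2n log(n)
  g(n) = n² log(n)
True

f(n) = 2n log(n) is O(n log n), and g(n) = n² log(n) is O(n² log n).
Since O(n log n) grows strictly slower than O(n² log n), f(n) = o(g(n)) is true.
This means lim(n→∞) f(n)/g(n) = 0.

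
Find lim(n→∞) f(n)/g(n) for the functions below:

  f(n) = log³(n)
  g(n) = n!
0

Since log³(n) (O(log³ n)) grows slower than n! (O(n!)),
the ratio f(n)/g(n) → 0 as n → ∞.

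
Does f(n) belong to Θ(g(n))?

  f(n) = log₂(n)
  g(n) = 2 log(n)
True

f(n) = log₂(n) and g(n) = 2 log(n) are both O(log n).
Since they have the same asymptotic growth rate, f(n) = Θ(g(n)) is true.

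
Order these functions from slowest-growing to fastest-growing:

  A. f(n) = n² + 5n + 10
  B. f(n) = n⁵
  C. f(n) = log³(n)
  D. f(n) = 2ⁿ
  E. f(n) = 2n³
C < A < E < B < D

Comparing growth rates:
C = log³(n) is O(log³ n)
A = n² + 5n + 10 is O(n²)
E = 2n³ is O(n³)
B = n⁵ is O(n⁵)
D = 2ⁿ is O(2ⁿ)

Therefore, the order from slowest to fastest is: C < A < E < B < D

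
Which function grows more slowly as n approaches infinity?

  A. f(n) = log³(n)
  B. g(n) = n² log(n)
A

f(n) = log³(n) is O(log³ n), while g(n) = n² log(n) is O(n² log n).
Since O(log³ n) grows slower than O(n² log n), f(n) is dominated.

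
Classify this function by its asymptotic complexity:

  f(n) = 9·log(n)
O(log n)

The dominant term in 9·log(n) is 9·log(n), which is Θ(log n).
Constants are absorbed, so the tightest bound is O(log n).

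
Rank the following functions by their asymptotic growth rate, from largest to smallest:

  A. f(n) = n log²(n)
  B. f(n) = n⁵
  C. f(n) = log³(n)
B > A > C

Comparing growth rates:
B = n⁵ is O(n⁵)
A = n log²(n) is O(n log² n)
C = log³(n) is O(log³ n)

Therefore, the order from fastest to slowest is: B > A > C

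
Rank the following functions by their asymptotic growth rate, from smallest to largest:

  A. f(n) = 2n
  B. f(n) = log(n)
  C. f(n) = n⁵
B < A < C

Comparing growth rates:
B = log(n) is O(log n)
A = 2n is O(n)
C = n⁵ is O(n⁵)

Therefore, the order from slowest to fastest is: B < A < C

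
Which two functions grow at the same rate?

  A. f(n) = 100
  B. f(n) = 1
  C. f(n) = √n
A and B

Examining each function:
  A. 100 is O(1)
  B. 1 is O(1)
  C. √n is O(√n)

Functions A and B both have the same complexity class.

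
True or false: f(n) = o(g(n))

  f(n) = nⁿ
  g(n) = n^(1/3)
False

f(n) = nⁿ is O(nⁿ), and g(n) = n^(1/3) is O(n^(1/3)).
Since O(nⁿ) grows faster than or equal to O(n^(1/3)), f(n) = o(g(n)) is false.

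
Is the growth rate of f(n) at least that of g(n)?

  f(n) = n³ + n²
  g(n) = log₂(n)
True

f(n) = n³ + n² is O(n³), and g(n) = log₂(n) is O(log n).
Since O(n³) grows at least as fast as O(log n), f(n) = Ω(g(n)) is true.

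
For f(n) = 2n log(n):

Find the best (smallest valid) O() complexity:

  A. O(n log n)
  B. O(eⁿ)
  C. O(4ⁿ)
A

f(n) = 2n log(n) is O(n log n).
All listed options are valid Big-O bounds (upper bounds),
but O(n log n) is the tightest (smallest valid bound).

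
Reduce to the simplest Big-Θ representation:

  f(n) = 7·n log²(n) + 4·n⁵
Θ(n⁵)

Order the terms by growth rate: 7·n log²(n) ≺ 4·n⁵.
The fastest-growing term 4·n⁵ dominates as n → ∞; dropping its constant factor gives Θ(n⁵).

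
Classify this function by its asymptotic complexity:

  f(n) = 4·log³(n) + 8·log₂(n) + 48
O(log³ n)

The dominant term in 4·log³(n) + 8·log₂(n) + 48 is 4·log³(n), which is Θ(log³ n).
Lower-order terms (8·log₂(n), 48) are asymptotically negligible.
Constants are absorbed, so the tightest bound is O(log³ n).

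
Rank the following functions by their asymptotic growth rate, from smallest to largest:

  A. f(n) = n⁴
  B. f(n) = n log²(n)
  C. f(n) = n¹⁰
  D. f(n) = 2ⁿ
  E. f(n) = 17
E < B < A < C < D

Comparing growth rates:
E = 17 is O(1)
B = n log²(n) is O(n log² n)
A = n⁴ is O(n⁴)
C = n¹⁰ is O(n¹⁰)
D = 2ⁿ is O(2ⁿ)

Therefore, the order from slowest to fastest is: E < B < A < C < D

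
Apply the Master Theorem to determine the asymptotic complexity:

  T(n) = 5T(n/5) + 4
Θ(n)

Master Theorem: a = 5, b = 5, f(n) = 4.
Compute the critical exponent d = log₅(5) = 1.
Compare f(n) = Θ(1) against n^d:
  k = 0 < d = 1, so f(n) = O(n^(d-ε)) — Case 1.
  The recursion cost dominates: T(n) = Θ(n^d) = Θ(n).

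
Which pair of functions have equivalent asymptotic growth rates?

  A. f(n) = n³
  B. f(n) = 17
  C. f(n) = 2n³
A and C

Examining each function:
  A. n³ is O(n³)
  B. 17 is O(1)
  C. 2n³ is O(n³)

Functions A and C both have the same complexity class.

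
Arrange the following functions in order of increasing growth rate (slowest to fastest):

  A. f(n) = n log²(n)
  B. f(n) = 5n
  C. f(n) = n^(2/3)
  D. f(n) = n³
C < B < A < D

Comparing growth rates:
C = n^(2/3) is O(n^(2/3))
B = 5n is O(n)
A = n log²(n) is O(n log² n)
D = n³ is O(n³)

Therefore, the order from slowest to fastest is: C < B < A < D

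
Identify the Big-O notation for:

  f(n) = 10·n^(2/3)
O(n^(2/3))

The dominant term in 10·n^(2/3) is 10·n^(2/3), which is Θ(n^(2/3)).
Constants are absorbed, so the tightest bound is O(n^(2/3)).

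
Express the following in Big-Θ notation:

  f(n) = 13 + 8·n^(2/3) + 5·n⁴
Θ(n⁴)

Order the terms by growth rate: 13 ≺ 8·n^(2/3) ≺ 5·n⁴.
The fastest-growing term 5·n⁴ dominates as n → ∞; dropping its constant factor gives Θ(n⁴).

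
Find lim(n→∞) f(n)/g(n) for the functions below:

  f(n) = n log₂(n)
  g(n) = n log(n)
1/log(2)

Since n log₂(n) and n log(n) have the same growth rate (O(n log n)),
the ratio converges to a constant: 1/log(2).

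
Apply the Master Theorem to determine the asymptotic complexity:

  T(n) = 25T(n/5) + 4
Θ(n²)

Master Theorem: a = 25, b = 5, f(n) = 4.
Compute the critical exponent d = log₅(25) = 2.
Compare f(n) = Θ(1) against n^d:
  k = 0 < d = 2, so f(n) = O(n^(d-ε)) — Case 1.
  The recursion cost dominates: T(n) = Θ(n^d) = Θ(n²).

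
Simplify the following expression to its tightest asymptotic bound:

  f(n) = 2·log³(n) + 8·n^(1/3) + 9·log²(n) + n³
Θ(n³)

Order the terms by growth rate: 9·log²(n) ≺ 2·log³(n) ≺ 8·n^(1/3) ≺ n³.
The fastest-growing term n³ dominates as n → ∞; dropping its constant factor gives Θ(n³).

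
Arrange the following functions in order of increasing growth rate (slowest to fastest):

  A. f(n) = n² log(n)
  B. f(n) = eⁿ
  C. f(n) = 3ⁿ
A < B < C

Comparing growth rates:
A = n² log(n) is O(n² log n)
B = eⁿ is O(eⁿ)
C = 3ⁿ is O(3ⁿ)

Therefore, the order from slowest to fastest is: A < B < C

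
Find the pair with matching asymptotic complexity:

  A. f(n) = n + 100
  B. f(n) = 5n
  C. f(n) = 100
A and B

Examining each function:
  A. n + 100 is O(n)
  B. 5n is O(n)
  C. 100 is O(1)

Functions A and B both have the same complexity class.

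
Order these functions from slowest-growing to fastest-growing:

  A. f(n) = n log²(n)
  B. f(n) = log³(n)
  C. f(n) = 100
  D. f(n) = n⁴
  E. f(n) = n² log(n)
C < B < A < E < D

Comparing growth rates:
C = 100 is O(1)
B = log³(n) is O(log³ n)
A = n log²(n) is O(n log² n)
E = n² log(n) is O(n² log n)
D = n⁴ is O(n⁴)

Therefore, the order from slowest to fastest is: C < B < A < E < D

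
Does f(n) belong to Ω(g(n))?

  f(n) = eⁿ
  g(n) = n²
True

f(n) = eⁿ is O(eⁿ), and g(n) = n² is O(n²).
Since O(eⁿ) grows at least as fast as O(n²), f(n) = Ω(g(n)) is true.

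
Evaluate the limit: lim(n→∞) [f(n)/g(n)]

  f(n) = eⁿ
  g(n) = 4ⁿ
0

Since eⁿ (O(eⁿ)) grows slower than 4ⁿ (O(4ⁿ)),
the ratio f(n)/g(n) → 0 as n → ∞.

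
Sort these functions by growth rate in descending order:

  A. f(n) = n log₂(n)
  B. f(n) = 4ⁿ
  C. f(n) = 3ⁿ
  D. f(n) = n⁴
B > C > D > A

Comparing growth rates:
B = 4ⁿ is O(4ⁿ)
C = 3ⁿ is O(3ⁿ)
D = n⁴ is O(n⁴)
A = n log₂(n) is O(n log n)

Therefore, the order from fastest to slowest is: B > C > D > A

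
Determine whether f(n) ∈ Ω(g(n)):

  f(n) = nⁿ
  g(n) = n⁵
True

f(n) = nⁿ is O(nⁿ), and g(n) = n⁵ is O(n⁵).
Since O(nⁿ) grows at least as fast as O(n⁵), f(n) = Ω(g(n)) is true.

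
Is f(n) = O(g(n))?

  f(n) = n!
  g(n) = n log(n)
False

f(n) = n! is O(n!), and g(n) = n log(n) is O(n log n).
Since O(n!) grows faster than O(n log n), f(n) = O(g(n)) is false.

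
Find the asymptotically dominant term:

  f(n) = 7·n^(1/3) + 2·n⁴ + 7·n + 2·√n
2·n⁴

Looking at each term:
  - 7·n^(1/3) is O(n^(1/3))
  - 2·n⁴ is O(n⁴)
  - 7·n is O(n)
  - 2·√n is O(√n)

The term 2·n⁴ (O(n⁴)) grows fastest and dominates all others.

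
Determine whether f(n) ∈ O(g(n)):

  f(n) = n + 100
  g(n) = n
True

f(n) = n + 100 and g(n) = n are both O(n).
Big-O permits equal growth rates (f ≤ c·g for some c), so f(n) = O(g(n)) is true.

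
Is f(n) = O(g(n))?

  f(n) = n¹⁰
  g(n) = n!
True

f(n) = n¹⁰ is O(n¹⁰), and g(n) = n! is O(n!).
Since O(n¹⁰) ⊆ O(n!) (f grows no faster than g), f(n) = O(g(n)) is true.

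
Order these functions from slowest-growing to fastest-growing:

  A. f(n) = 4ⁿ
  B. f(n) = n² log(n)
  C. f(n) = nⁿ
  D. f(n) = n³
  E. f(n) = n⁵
B < D < E < A < C

Comparing growth rates:
B = n² log(n) is O(n² log n)
D = n³ is O(n³)
E = n⁵ is O(n⁵)
A = 4ⁿ is O(4ⁿ)
C = nⁿ is O(nⁿ)

Therefore, the order from slowest to fastest is: B < D < E < A < C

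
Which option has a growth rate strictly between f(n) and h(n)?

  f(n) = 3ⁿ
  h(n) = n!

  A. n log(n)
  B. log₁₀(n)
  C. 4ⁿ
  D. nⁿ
C

We need g(n) with 3ⁿ = o(g(n)) and g(n) = o(n!), i.e. O(3ⁿ) ≺ g ≺ O(n!).
Check each option:
  A. n log(n) — O(n log n) does not grow strictly faster than f(n)
  B. log₁₀(n) — O(log n) does not grow strictly faster than f(n)
  C. 4ⁿ — O(4ⁿ) is strictly between O(3ⁿ) and O(n!) ✓
  D. nⁿ — O(nⁿ) does not grow strictly slower than h(n)

Only option C (4ⁿ) lies strictly between.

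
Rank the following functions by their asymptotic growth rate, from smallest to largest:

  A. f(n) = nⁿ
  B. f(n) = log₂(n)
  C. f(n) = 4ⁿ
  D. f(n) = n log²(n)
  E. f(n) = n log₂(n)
B < E < D < C < A

Comparing growth rates:
B = log₂(n) is O(log n)
E = n log₂(n) is O(n log n)
D = n log²(n) is O(n log² n)
C = 4ⁿ is O(4ⁿ)
A = nⁿ is O(nⁿ)

Therefore, the order from slowest to fastest is: B < E < D < C < A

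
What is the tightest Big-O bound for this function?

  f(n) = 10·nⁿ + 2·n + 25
O(nⁿ)

The dominant term in 10·nⁿ + 2·n + 25 is 10·nⁿ, which is Θ(nⁿ).
Lower-order terms (2·n, 25) are asymptotically negligible.
Constants are absorbed, so the tightest bound is O(nⁿ).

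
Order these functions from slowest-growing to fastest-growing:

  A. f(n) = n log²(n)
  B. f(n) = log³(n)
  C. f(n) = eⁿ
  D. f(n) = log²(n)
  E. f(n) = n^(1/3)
D < B < E < A < C

Comparing growth rates:
D = log²(n) is O(log² n)
B = log³(n) is O(log³ n)
E = n^(1/3) is O(n^(1/3))
A = n log²(n) is O(n log² n)
C = eⁿ is O(eⁿ)

Therefore, the order from slowest to fastest is: D < B < E < A < C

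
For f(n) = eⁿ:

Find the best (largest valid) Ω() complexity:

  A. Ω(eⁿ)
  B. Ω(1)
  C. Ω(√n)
A

f(n) = eⁿ is Ω(eⁿ).
All listed options are valid Big-Ω bounds (lower bounds),
but Ω(eⁿ) is the tightest (largest valid bound).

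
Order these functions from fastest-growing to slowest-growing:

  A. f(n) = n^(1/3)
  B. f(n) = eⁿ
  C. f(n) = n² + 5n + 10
B > C > A

Comparing growth rates:
B = eⁿ is O(eⁿ)
C = n² + 5n + 10 is O(n²)
A = n^(1/3) is O(n^(1/3))

Therefore, the order from fastest to slowest is: B > C > A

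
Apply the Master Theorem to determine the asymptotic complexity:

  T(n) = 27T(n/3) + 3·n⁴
Θ(n⁴)

Master Theorem: a = 27, b = 3, f(n) = 3·n⁴.
Compute the critical exponent d = log₃(27) = 3.
Compare f(n) = Θ(n⁴) against n^d:
  k = 4 > d = 3, so f(n) = Ω(n^(d+ε)) — Case 3.
  Regularity: a·(n/b)^4/n^4 = a/b^4 = 27/81 < 1 ✓.
  The top-level work dominates: T(n) = Θ(f(n)) = Θ(n⁴).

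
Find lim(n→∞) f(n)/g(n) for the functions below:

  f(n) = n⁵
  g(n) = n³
∞

Since n⁵ (O(n⁵)) grows faster than n³ (O(n³)),
the ratio f(n)/g(n) → ∞ as n → ∞.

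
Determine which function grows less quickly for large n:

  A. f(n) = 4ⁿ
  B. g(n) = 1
B

f(n) = 4ⁿ is O(4ⁿ), while g(n) = 1 is O(1).
Since O(1) grows slower than O(4ⁿ), g(n) is dominated.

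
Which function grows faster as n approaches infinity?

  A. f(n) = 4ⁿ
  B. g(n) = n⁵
A

f(n) = 4ⁿ is O(4ⁿ), while g(n) = n⁵ is O(n⁵).
Since O(4ⁿ) grows faster than O(n⁵), f(n) dominates.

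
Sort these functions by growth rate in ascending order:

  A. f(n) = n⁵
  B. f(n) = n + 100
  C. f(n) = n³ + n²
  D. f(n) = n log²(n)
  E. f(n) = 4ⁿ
B < D < C < A < E

Comparing growth rates:
B = n + 100 is O(n)
D = n log²(n) is O(n log² n)
C = n³ + n² is O(n³)
A = n⁵ is O(n⁵)
E = 4ⁿ is O(4ⁿ)

Therefore, the order from slowest to fastest is: B < D < C < A < E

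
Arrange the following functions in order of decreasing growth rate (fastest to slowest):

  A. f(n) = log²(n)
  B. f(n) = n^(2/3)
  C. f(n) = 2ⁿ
C > B > A

Comparing growth rates:
C = 2ⁿ is O(2ⁿ)
B = n^(2/3) is O(n^(2/3))
A = log²(n) is O(log² n)

Therefore, the order from fastest to slowest is: C > B > A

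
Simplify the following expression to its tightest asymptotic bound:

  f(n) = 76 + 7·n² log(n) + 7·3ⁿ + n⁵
Θ(3ⁿ)

Order the terms by growth rate: 76 ≺ 7·n² log(n) ≺ n⁵ ≺ 7·3ⁿ.
The fastest-growing term 7·3ⁿ dominates as n → ∞; dropping its constant factor gives Θ(3ⁿ).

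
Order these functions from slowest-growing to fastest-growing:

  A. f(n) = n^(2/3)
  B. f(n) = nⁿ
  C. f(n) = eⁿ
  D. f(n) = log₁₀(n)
D < A < C < B

Comparing growth rates:
D = log₁₀(n) is O(log n)
A = n^(2/3) is O(n^(2/3))
C = eⁿ is O(eⁿ)
B = nⁿ is O(nⁿ)

Therefore, the order from slowest to fastest is: D < A < C < B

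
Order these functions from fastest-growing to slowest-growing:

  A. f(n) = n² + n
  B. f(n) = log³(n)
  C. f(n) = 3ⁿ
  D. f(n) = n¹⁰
C > D > A > B

Comparing growth rates:
C = 3ⁿ is O(3ⁿ)
D = n¹⁰ is O(n¹⁰)
A = n² + n is O(n²)
B = log³(n) is O(log³ n)

Therefore, the order from fastest to slowest is: C > D > A > B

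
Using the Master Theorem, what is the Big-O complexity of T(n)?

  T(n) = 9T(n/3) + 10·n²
Θ(n² log n)

Master Theorem: a = 9, b = 3, f(n) = 10·n².
Compute the critical exponent d = log₃(9) = 2.
Compare f(n) = Θ(n²) against n^d:
  k = 2 = d, so f(n) = Θ(n^d) — Case 2.
  Work is balanced across levels: T(n) = Θ(n^d log n) = Θ(n² log n).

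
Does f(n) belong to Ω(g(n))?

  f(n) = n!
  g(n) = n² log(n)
True

f(n) = n! is O(n!), and g(n) = n² log(n) is O(n² log n).
Since O(n!) grows at least as fast as O(n² log n), f(n) = Ω(g(n)) is true.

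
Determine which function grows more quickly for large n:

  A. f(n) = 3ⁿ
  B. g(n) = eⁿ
A

f(n) = 3ⁿ is O(3ⁿ), while g(n) = eⁿ is O(eⁿ).
Since O(3ⁿ) grows faster than O(eⁿ), f(n) dominates.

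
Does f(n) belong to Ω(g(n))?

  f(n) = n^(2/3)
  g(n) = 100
True

f(n) = n^(2/3) is O(n^(2/3)), and g(n) = 100 is O(1).
Since O(n^(2/3)) grows at least as fast as O(1), f(n) = Ω(g(n)) is true.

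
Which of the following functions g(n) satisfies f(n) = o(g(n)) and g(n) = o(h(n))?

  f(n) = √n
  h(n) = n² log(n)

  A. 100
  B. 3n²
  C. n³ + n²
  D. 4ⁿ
B

We need g(n) with √n = o(g(n)) and g(n) = o(n² log(n)), i.e. O(√n) ≺ g ≺ O(n² log n).
Check each option:
  A. 100 — O(1) does not grow strictly faster than f(n)
  B. 3n² — O(n²) is strictly between O(√n) and O(n² log n) ✓
  C. n³ + n² — O(n³) does not grow strictly slower than h(n)
  D. 4ⁿ — O(4ⁿ) does not grow strictly slower than h(n)

Only option B (3n²) lies strictly between.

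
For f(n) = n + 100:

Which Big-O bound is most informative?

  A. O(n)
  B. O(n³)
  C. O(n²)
A

f(n) = n + 100 is O(n).
All listed options are valid Big-O bounds (upper bounds),
but O(n) is the tightest (smallest valid bound).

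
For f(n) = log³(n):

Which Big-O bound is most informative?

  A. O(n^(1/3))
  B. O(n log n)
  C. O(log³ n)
C

f(n) = log³(n) is O(log³ n).
All listed options are valid Big-O bounds (upper bounds),
but O(log³ n) is the tightest (smallest valid bound).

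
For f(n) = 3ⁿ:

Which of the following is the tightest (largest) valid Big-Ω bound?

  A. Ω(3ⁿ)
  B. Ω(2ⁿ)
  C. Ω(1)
A

f(n) = 3ⁿ is Ω(3ⁿ).
All listed options are valid Big-Ω bounds (lower bounds),
but Ω(3ⁿ) is the tightest (largest valid bound).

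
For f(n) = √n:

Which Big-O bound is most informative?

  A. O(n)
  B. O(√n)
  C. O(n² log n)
B

f(n) = √n is O(√n).
All listed options are valid Big-O bounds (upper bounds),
but O(√n) is the tightest (smallest valid bound).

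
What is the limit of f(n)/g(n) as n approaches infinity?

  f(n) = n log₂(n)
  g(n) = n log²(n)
0

Since n log₂(n) (O(n log n)) grows slower than n log²(n) (O(n log² n)),
the ratio f(n)/g(n) → 0 as n → ∞.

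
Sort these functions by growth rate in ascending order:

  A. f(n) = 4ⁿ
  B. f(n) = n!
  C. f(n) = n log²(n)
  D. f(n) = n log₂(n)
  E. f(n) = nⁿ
D < C < A < B < E

Comparing growth rates:
D = n log₂(n) is O(n log n)
C = n log²(n) is O(n log² n)
A = 4ⁿ is O(4ⁿ)
B = n! is O(n!)
E = nⁿ is O(nⁿ)

Therefore, the order from slowest to fastest is: D < C < A < B < E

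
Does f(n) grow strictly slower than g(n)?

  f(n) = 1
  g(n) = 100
False

f(n) = 1 is O(1), and g(n) = 100 is O(1).
Since they have the same growth rate, f(n) = o(g(n)) is false.
(f = o(g) requires f to grow strictly slower, not equal.)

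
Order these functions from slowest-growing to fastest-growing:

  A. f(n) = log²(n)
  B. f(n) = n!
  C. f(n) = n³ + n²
A < C < B

Comparing growth rates:
A = log²(n) is O(log² n)
C = n³ + n² is O(n³)
B = n! is O(n!)

Therefore, the order from slowest to fastest is: A < C < B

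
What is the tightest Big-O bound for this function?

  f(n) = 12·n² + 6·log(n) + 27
O(n²)

The dominant term in 12·n² + 6·log(n) + 27 is 12·n², which is Θ(n²).
Lower-order terms (6·log(n), 27) are asymptotically negligible.
Constants are absorbed, so the tightest bound is O(n²).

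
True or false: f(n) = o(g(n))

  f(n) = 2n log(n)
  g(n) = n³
True

f(n) = 2n log(n) is O(n log n), and g(n) = n³ is O(n³).
Since O(n log n) grows strictly slower than O(n³), f(n) = o(g(n)) is true.
This means lim(n→∞) f(n)/g(n) = 0.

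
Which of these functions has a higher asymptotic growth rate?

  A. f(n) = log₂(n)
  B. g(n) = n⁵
B

f(n) = log₂(n) is O(log n), while g(n) = n⁵ is O(n⁵).
Since O(n⁵) grows faster than O(log n), g(n) dominates.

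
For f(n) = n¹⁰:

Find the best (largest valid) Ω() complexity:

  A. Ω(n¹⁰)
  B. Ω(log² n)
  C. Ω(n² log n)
A

f(n) = n¹⁰ is Ω(n¹⁰).
All listed options are valid Big-Ω bounds (lower bounds),
but Ω(n¹⁰) is the tightest (largest valid bound).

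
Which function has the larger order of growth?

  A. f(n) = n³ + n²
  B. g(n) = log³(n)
A

f(n) = n³ + n² is O(n³), while g(n) = log³(n) is O(log³ n).
Since O(n³) grows faster than O(log³ n), f(n) dominates.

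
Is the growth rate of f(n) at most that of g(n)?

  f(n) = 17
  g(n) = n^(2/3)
True

f(n) = 17 is O(1), and g(n) = n^(2/3) is O(n^(2/3)).
Since O(1) ⊆ O(n^(2/3)) (f grows no faster than g), f(n) = O(g(n)) is true.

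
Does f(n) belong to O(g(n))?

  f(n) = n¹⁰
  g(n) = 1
False

f(n) = n¹⁰ is O(n¹⁰), and g(n) = 1 is O(1).
Since O(n¹⁰) grows faster than O(1), f(n) = O(g(n)) is false.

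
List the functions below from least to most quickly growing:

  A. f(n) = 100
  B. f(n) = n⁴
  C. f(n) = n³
A < C < B

Comparing growth rates:
A = 100 is O(1)
C = n³ is O(n³)
B = n⁴ is O(n⁴)

Therefore, the order from slowest to fastest is: A < C < B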